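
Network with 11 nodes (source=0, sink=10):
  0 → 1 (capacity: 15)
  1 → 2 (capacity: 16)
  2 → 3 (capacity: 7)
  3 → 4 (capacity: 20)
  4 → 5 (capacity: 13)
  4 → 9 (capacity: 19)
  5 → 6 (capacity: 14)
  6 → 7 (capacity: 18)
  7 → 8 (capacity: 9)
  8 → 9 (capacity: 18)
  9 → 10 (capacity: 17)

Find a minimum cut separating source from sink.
Min cut value = 7, edges: (2,3)

Min cut value: 7
Partition: S = [0, 1, 2], T = [3, 4, 5, 6, 7, 8, 9, 10]
Cut edges: (2,3)

By max-flow min-cut theorem, max flow = min cut = 7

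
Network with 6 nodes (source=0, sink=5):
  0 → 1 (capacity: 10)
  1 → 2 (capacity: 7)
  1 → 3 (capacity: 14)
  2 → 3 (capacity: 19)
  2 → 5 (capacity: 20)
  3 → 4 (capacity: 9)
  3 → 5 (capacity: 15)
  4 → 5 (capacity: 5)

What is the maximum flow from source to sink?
Maximum flow = 10

Max flow: 10

Flow assignment:
  0 → 1: 10/10
  1 → 2: 7/7
  1 → 3: 3/14
  2 → 5: 7/20
  3 → 5: 3/15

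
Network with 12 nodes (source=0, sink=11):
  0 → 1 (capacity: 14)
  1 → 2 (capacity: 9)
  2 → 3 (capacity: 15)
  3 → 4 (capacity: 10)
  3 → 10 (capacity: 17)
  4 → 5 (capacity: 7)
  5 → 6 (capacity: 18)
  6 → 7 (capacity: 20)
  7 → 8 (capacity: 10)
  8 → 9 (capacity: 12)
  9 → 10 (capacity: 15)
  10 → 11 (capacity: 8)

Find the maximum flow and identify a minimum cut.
Max flow = 8, Min cut edges: (10,11)

Maximum flow: 8
Minimum cut: (10,11)
Partition: S = [0, 1, 2, 3, 4, 5, 6, 7, 8, 9, 10], T = [11]

Max-flow min-cut theorem verified: both equal 8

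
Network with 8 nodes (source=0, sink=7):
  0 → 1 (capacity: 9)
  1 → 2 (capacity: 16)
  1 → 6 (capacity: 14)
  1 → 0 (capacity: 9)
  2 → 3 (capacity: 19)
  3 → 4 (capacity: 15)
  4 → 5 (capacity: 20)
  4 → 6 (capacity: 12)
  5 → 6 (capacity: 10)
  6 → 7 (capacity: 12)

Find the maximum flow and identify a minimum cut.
Max flow = 9, Min cut edges: (0,1)

Maximum flow: 9
Minimum cut: (0,1)
Partition: S = [0], T = [1, 2, 3, 4, 5, 6, 7]

Max-flow min-cut theorem verified: both equal 9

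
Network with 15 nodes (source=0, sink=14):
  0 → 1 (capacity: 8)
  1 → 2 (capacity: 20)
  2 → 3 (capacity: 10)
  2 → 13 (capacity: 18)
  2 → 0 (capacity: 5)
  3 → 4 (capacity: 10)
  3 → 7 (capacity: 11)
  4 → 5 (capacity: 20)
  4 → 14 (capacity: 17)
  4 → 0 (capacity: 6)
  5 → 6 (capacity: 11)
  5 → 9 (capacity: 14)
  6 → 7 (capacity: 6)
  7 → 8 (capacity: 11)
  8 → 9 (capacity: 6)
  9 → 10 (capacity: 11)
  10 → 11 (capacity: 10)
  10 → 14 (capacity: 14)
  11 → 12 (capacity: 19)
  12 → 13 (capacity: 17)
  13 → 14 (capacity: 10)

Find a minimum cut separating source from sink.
Min cut value = 8, edges: (0,1)

Min cut value: 8
Partition: S = [0], T = [1, 2, 3, 4, 5, 6, 7, 8, 9, 10, 11, 12, 13, 14]
Cut edges: (0,1)

By max-flow min-cut theorem, max flow = min cut = 8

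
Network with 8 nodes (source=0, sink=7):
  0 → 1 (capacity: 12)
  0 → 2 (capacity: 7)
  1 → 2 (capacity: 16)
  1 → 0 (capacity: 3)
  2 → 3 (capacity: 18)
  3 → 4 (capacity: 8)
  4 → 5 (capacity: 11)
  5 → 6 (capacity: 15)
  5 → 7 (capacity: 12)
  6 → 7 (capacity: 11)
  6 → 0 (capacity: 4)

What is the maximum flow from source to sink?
Maximum flow = 8

Max flow: 8

Flow assignment:
  0 → 1: 8/12
  1 → 2: 8/16
  2 → 3: 8/18
  3 → 4: 8/8
  4 → 5: 8/11
  5 → 7: 8/12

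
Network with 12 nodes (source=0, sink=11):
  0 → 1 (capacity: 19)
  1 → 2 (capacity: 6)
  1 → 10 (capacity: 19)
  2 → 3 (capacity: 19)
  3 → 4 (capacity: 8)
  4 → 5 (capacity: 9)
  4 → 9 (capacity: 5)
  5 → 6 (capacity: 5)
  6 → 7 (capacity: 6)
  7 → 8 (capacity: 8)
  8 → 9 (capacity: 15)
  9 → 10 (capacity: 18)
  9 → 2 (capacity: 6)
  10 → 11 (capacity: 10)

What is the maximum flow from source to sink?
Maximum flow = 10

Max flow: 10

Flow assignment:
  0 → 1: 10/19
  1 → 10: 10/19
  10 → 11: 10/10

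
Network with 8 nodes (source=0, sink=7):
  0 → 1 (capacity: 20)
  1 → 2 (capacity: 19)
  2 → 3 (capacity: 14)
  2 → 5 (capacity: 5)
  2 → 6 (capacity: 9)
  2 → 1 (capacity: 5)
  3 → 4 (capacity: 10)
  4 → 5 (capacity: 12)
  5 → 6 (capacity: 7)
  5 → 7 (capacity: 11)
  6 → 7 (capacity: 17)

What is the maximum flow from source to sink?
Maximum flow = 19

Max flow: 19

Flow assignment:
  0 → 1: 19/20
  1 → 2: 19/19
  2 → 3: 5/14
  2 → 5: 5/5
  2 → 6: 9/9
  3 → 4: 5/10
  4 → 5: 5/12
  5 → 7: 10/11
  6 → 7: 9/17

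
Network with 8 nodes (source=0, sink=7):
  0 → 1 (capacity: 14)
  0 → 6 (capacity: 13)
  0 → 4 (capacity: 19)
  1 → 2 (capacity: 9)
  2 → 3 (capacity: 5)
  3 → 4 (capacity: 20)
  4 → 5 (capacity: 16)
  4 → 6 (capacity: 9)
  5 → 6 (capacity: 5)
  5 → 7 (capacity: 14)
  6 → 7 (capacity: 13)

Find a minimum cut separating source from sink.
Min cut value = 27, edges: (5,7), (6,7)

Min cut value: 27
Partition: S = [0, 1, 2, 3, 4, 5, 6], T = [7]
Cut edges: (5,7), (6,7)

By max-flow min-cut theorem, max flow = min cut = 27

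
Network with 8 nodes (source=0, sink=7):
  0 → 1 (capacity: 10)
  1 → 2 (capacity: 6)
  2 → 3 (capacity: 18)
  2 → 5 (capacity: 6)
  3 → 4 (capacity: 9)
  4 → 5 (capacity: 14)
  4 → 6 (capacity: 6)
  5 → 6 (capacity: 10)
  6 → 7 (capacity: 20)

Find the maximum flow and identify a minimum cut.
Max flow = 6, Min cut edges: (1,2)

Maximum flow: 6
Minimum cut: (1,2)
Partition: S = [0, 1], T = [2, 3, 4, 5, 6, 7]

Max-flow min-cut theorem verified: both equal 6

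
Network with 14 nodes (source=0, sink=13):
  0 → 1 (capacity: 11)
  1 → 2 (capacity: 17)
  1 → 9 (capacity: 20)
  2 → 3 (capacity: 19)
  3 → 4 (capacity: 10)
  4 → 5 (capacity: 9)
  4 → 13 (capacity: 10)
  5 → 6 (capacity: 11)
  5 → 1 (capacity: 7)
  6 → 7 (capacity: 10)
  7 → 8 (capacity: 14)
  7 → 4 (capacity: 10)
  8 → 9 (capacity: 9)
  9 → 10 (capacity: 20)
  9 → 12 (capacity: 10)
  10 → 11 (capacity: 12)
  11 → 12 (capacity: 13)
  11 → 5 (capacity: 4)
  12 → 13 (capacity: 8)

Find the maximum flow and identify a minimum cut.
Max flow = 11, Min cut edges: (0,1)

Maximum flow: 11
Minimum cut: (0,1)
Partition: S = [0], T = [1, 2, 3, 4, 5, 6, 7, 8, 9, 10, 11, 12, 13]

Max-flow min-cut theorem verified: both equal 11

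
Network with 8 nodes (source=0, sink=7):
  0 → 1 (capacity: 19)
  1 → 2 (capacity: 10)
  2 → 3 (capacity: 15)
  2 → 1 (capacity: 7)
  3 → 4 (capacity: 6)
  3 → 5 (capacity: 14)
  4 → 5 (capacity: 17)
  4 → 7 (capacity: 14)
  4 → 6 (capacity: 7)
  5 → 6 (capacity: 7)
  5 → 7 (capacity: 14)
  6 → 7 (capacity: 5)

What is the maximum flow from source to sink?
Maximum flow = 10

Max flow: 10

Flow assignment:
  0 → 1: 10/19
  1 → 2: 10/10
  2 → 3: 10/15
  3 → 4: 6/6
  3 → 5: 4/14
  4 → 7: 6/14
  5 → 7: 4/14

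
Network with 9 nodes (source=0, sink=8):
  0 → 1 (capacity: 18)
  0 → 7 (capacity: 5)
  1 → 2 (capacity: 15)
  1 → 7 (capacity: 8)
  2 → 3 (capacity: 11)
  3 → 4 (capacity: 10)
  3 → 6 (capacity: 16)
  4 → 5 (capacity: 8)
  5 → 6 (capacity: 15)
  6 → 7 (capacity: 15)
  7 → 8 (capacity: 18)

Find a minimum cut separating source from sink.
Min cut value = 18, edges: (7,8)

Min cut value: 18
Partition: S = [0, 1, 2, 3, 4, 5, 6, 7], T = [8]
Cut edges: (7,8)

By max-flow min-cut theorem, max flow = min cut = 18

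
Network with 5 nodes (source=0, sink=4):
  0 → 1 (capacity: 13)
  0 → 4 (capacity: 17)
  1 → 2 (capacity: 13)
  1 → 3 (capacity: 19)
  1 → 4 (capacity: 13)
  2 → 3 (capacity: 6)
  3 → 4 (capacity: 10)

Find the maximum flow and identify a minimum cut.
Max flow = 30, Min cut edges: (0,1), (0,4)

Maximum flow: 30
Minimum cut: (0,1), (0,4)
Partition: S = [0], T = [1, 2, 3, 4]

Max-flow min-cut theorem verified: both equal 30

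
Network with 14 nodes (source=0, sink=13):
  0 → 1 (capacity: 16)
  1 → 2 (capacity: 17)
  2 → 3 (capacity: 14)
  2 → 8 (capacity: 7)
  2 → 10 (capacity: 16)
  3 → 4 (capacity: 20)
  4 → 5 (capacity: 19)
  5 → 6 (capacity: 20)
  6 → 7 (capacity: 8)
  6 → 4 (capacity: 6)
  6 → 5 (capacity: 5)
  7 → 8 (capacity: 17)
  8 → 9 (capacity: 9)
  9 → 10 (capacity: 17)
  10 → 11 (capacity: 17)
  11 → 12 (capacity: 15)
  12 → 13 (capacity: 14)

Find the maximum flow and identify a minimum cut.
Max flow = 14, Min cut edges: (12,13)

Maximum flow: 14
Minimum cut: (12,13)
Partition: S = [0, 1, 2, 3, 4, 5, 6, 7, 8, 9, 10, 11, 12], T = [13]

Max-flow min-cut theorem verified: both equal 14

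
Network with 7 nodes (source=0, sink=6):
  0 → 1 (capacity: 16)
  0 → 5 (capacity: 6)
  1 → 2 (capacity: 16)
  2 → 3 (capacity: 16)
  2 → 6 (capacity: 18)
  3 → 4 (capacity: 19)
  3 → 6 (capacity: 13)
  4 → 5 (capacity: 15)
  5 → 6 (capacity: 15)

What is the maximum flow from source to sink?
Maximum flow = 22

Max flow: 22

Flow assignment:
  0 → 1: 16/16
  0 → 5: 6/6
  1 → 2: 16/16
  2 → 6: 16/18
  5 → 6: 6/15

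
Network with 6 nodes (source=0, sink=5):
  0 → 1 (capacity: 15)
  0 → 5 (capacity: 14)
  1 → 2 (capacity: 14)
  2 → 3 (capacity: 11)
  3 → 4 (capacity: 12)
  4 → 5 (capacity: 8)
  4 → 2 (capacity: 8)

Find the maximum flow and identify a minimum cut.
Max flow = 22, Min cut edges: (0,5), (4,5)

Maximum flow: 22
Minimum cut: (0,5), (4,5)
Partition: S = [0, 1, 2, 3, 4], T = [5]

Max-flow min-cut theorem verified: both equal 22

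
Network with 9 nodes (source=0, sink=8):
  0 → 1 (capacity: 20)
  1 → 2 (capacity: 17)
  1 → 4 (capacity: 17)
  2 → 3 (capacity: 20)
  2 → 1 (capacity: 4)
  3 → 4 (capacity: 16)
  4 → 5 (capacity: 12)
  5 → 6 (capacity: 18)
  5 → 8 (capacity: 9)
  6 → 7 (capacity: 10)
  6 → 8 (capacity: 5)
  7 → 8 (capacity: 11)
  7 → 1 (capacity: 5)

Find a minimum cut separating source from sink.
Min cut value = 12, edges: (4,5)

Min cut value: 12
Partition: S = [0, 1, 2, 3, 4], T = [5, 6, 7, 8]
Cut edges: (4,5)

By max-flow min-cut theorem, max flow = min cut = 12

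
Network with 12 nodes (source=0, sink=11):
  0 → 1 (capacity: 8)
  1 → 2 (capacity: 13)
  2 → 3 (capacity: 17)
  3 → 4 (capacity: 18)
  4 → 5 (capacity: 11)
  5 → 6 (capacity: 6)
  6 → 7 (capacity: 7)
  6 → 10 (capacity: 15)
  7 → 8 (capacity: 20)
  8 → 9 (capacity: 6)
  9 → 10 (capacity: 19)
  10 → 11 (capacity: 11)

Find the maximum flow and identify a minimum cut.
Max flow = 6, Min cut edges: (5,6)

Maximum flow: 6
Minimum cut: (5,6)
Partition: S = [0, 1, 2, 3, 4, 5], T = [6, 7, 8, 9, 10, 11]

Max-flow min-cut theorem verified: both equal 6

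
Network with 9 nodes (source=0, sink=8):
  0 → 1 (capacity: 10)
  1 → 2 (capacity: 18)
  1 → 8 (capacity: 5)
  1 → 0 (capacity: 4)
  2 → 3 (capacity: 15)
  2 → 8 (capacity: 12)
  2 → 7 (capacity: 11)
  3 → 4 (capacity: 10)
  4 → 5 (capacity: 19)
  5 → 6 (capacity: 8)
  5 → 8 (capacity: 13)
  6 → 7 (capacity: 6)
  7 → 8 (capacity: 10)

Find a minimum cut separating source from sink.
Min cut value = 10, edges: (0,1)

Min cut value: 10
Partition: S = [0], T = [1, 2, 3, 4, 5, 6, 7, 8]
Cut edges: (0,1)

By max-flow min-cut theorem, max flow = min cut = 10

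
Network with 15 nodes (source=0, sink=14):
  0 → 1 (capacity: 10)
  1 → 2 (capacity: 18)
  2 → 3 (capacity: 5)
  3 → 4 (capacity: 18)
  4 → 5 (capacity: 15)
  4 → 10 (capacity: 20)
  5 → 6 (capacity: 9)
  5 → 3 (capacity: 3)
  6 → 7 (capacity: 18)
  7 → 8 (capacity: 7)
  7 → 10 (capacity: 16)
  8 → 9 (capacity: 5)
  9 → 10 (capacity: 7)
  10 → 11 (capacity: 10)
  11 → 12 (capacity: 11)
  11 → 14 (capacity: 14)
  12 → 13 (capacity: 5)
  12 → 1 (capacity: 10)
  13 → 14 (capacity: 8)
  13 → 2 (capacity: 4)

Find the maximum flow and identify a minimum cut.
Max flow = 5, Min cut edges: (2,3)

Maximum flow: 5
Minimum cut: (2,3)
Partition: S = [0, 1, 2], T = [3, 4, 5, 6, 7, 8, 9, 10, 11, 12, 13, 14]

Max-flow min-cut theorem verified: both equal 5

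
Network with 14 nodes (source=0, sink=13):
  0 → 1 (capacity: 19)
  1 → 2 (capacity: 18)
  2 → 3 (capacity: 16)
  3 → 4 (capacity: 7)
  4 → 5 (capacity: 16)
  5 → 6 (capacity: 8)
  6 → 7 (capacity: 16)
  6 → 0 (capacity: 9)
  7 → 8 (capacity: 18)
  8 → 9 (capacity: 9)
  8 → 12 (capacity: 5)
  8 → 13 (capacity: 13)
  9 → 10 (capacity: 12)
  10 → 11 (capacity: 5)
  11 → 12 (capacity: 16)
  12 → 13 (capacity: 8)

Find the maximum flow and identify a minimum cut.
Max flow = 7, Min cut edges: (3,4)

Maximum flow: 7
Minimum cut: (3,4)
Partition: S = [0, 1, 2, 3], T = [4, 5, 6, 7, 8, 9, 10, 11, 12, 13]

Max-flow min-cut theorem verified: both equal 7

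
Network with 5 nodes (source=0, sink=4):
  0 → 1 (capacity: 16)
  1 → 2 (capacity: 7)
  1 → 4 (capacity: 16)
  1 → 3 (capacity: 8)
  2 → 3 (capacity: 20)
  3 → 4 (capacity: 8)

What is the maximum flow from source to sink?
Maximum flow = 16

Max flow: 16

Flow assignment:
  0 → 1: 16/16
  1 → 4: 16/16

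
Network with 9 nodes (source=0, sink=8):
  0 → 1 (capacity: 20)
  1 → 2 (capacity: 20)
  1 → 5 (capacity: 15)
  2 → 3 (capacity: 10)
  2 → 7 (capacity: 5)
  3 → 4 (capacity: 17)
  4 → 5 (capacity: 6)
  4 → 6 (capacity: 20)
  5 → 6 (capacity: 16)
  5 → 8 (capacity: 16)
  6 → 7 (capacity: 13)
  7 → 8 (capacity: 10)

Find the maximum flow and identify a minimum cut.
Max flow = 20, Min cut edges: (0,1)

Maximum flow: 20
Minimum cut: (0,1)
Partition: S = [0], T = [1, 2, 3, 4, 5, 6, 7, 8]

Max-flow min-cut theorem verified: both equal 20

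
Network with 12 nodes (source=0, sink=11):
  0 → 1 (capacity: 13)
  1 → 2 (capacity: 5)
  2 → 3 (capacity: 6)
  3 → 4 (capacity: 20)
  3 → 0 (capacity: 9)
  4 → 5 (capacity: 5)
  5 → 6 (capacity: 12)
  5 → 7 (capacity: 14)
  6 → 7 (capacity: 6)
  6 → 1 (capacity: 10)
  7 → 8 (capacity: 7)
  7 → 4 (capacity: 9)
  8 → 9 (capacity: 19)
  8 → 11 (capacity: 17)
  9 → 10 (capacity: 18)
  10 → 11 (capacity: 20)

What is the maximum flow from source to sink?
Maximum flow = 5

Max flow: 5

Flow assignment:
  0 → 1: 5/13
  1 → 2: 5/5
  2 → 3: 5/6
  3 → 4: 5/20
  4 → 5: 5/5
  5 → 7: 5/14
  7 → 8: 5/7
  8 → 11: 5/17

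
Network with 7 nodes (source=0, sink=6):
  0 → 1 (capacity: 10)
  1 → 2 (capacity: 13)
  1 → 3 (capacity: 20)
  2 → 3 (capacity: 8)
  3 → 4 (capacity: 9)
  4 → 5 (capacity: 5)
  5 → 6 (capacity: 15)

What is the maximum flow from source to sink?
Maximum flow = 5

Max flow: 5

Flow assignment:
  0 → 1: 5/10
  1 → 3: 5/20
  3 → 4: 5/9
  4 → 5: 5/5
  5 → 6: 5/15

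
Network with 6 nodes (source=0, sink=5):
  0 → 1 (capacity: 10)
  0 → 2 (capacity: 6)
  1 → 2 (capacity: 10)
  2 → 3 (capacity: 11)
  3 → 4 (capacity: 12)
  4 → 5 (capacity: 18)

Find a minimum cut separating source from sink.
Min cut value = 11, edges: (2,3)

Min cut value: 11
Partition: S = [0, 1, 2], T = [3, 4, 5]
Cut edges: (2,3)

By max-flow min-cut theorem, max flow = min cut = 11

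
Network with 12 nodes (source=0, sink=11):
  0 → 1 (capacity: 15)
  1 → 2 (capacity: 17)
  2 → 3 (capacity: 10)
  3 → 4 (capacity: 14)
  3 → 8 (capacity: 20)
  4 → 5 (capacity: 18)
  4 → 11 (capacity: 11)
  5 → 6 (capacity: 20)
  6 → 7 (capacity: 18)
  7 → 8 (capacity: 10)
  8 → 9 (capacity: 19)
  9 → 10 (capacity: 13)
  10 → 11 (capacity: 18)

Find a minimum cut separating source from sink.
Min cut value = 10, edges: (2,3)

Min cut value: 10
Partition: S = [0, 1, 2], T = [3, 4, 5, 6, 7, 8, 9, 10, 11]
Cut edges: (2,3)

By max-flow min-cut theorem, max flow = min cut = 10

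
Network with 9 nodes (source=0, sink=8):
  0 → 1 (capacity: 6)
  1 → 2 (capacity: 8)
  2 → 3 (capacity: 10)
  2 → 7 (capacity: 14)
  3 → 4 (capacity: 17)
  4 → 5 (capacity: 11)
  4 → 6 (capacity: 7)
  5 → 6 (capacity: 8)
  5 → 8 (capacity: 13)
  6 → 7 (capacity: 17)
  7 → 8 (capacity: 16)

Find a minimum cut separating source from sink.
Min cut value = 6, edges: (0,1)

Min cut value: 6
Partition: S = [0], T = [1, 2, 3, 4, 5, 6, 7, 8]
Cut edges: (0,1)

By max-flow min-cut theorem, max flow = min cut = 6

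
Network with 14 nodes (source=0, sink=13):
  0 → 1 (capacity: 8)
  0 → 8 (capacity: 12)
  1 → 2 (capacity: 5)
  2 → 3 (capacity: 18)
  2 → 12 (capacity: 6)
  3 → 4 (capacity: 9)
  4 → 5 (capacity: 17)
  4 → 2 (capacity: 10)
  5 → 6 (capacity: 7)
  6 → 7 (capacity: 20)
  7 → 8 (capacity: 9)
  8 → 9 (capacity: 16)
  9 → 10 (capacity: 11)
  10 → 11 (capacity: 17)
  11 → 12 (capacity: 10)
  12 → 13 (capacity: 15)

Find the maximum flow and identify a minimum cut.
Max flow = 15, Min cut edges: (12,13)

Maximum flow: 15
Minimum cut: (12,13)
Partition: S = [0, 1, 2, 3, 4, 5, 6, 7, 8, 9, 10, 11, 12], T = [13]

Max-flow min-cut theorem verified: both equal 15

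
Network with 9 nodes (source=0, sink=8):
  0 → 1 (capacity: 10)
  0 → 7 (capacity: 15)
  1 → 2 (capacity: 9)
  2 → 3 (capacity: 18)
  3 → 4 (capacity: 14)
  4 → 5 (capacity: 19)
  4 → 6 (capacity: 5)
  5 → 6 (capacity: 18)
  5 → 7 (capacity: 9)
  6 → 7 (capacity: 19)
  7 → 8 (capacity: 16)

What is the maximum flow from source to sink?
Maximum flow = 16

Max flow: 16

Flow assignment:
  0 → 1: 9/10
  0 → 7: 7/15
  1 → 2: 9/9
  2 → 3: 9/18
  3 → 4: 9/14
  4 → 5: 9/19
  5 → 7: 9/9
  7 → 8: 16/16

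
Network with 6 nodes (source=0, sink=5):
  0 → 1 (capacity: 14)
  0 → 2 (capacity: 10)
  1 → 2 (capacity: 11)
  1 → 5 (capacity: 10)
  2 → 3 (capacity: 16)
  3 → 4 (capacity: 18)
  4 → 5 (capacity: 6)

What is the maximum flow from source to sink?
Maximum flow = 16

Max flow: 16

Flow assignment:
  0 → 1: 14/14
  0 → 2: 2/10
  1 → 2: 4/11
  1 → 5: 10/10
  2 → 3: 6/16
  3 → 4: 6/18
  4 → 5: 6/6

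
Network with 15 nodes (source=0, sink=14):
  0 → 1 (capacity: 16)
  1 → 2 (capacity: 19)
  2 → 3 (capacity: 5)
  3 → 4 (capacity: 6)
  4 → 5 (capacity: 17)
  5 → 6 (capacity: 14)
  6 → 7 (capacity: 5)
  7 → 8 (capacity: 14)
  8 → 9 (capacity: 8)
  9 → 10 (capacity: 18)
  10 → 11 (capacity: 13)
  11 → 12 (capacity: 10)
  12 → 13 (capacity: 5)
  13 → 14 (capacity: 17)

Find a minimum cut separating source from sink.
Min cut value = 5, edges: (12,13)

Min cut value: 5
Partition: S = [0, 1, 2, 3, 4, 5, 6, 7, 8, 9, 10, 11, 12], T = [13, 14]
Cut edges: (12,13)

By max-flow min-cut theorem, max flow = min cut = 5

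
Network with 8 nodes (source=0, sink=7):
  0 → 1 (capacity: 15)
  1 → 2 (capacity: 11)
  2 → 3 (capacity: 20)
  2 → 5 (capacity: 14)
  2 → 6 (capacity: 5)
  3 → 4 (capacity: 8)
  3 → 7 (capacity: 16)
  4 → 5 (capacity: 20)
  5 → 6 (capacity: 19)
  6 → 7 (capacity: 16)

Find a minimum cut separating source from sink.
Min cut value = 11, edges: (1,2)

Min cut value: 11
Partition: S = [0, 1], T = [2, 3, 4, 5, 6, 7]
Cut edges: (1,2)

By max-flow min-cut theorem, max flow = min cut = 11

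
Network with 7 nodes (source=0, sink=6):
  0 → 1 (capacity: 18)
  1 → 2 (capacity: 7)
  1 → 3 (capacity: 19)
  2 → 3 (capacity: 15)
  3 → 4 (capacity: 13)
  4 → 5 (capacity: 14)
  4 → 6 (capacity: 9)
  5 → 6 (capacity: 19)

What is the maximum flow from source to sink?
Maximum flow = 13

Max flow: 13

Flow assignment:
  0 → 1: 13/18
  1 → 3: 13/19
  3 → 4: 13/13
  4 → 5: 4/14
  4 → 6: 9/9
  5 → 6: 4/19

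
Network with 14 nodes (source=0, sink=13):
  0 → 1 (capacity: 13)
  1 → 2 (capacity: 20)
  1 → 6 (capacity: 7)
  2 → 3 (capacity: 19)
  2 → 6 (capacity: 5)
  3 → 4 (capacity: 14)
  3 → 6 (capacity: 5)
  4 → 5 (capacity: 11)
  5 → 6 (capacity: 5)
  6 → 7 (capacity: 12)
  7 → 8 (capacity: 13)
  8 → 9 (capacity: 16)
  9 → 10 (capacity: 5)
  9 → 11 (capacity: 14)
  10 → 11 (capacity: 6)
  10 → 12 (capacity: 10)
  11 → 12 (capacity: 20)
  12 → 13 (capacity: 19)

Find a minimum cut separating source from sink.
Min cut value = 12, edges: (6,7)

Min cut value: 12
Partition: S = [0, 1, 2, 3, 4, 5, 6], T = [7, 8, 9, 10, 11, 12, 13]
Cut edges: (6,7)

By max-flow min-cut theorem, max flow = min cut = 12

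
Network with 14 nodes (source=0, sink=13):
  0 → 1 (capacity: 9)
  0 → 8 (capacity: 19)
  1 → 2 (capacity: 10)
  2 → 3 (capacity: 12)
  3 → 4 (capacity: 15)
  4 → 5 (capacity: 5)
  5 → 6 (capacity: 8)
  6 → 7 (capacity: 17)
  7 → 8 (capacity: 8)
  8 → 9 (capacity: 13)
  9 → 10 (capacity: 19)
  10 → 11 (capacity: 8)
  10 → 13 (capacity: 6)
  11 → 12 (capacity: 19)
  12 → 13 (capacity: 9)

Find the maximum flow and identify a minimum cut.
Max flow = 13, Min cut edges: (8,9)

Maximum flow: 13
Minimum cut: (8,9)
Partition: S = [0, 1, 2, 3, 4, 5, 6, 7, 8], T = [9, 10, 11, 12, 13]

Max-flow min-cut theorem verified: both equal 13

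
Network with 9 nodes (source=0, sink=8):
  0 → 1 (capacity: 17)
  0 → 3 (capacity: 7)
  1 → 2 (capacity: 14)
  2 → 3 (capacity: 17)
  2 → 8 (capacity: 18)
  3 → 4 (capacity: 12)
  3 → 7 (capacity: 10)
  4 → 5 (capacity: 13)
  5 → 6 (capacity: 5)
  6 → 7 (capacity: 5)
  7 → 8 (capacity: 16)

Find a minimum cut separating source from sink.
Min cut value = 21, edges: (0,3), (1,2)

Min cut value: 21
Partition: S = [0, 1], T = [2, 3, 4, 5, 6, 7, 8]
Cut edges: (0,3), (1,2)

By max-flow min-cut theorem, max flow = min cut = 21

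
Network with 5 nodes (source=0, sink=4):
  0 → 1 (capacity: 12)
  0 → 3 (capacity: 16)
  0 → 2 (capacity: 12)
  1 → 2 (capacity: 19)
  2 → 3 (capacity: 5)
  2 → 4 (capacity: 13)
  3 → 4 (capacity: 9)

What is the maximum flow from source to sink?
Maximum flow = 22

Max flow: 22

Flow assignment:
  0 → 1: 6/12
  0 → 3: 4/16
  0 → 2: 12/12
  1 → 2: 6/19
  2 → 3: 5/5
  2 → 4: 13/13
  3 → 4: 9/9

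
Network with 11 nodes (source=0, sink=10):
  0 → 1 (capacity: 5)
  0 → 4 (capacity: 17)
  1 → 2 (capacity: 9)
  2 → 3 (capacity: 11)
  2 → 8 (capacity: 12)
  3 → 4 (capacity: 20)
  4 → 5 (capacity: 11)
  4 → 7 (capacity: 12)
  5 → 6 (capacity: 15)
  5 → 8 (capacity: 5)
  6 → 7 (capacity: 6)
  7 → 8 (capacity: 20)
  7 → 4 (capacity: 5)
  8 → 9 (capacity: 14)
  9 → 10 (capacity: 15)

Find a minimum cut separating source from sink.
Min cut value = 14, edges: (8,9)

Min cut value: 14
Partition: S = [0, 1, 2, 3, 4, 5, 6, 7, 8], T = [9, 10]
Cut edges: (8,9)

By max-flow min-cut theorem, max flow = min cut = 14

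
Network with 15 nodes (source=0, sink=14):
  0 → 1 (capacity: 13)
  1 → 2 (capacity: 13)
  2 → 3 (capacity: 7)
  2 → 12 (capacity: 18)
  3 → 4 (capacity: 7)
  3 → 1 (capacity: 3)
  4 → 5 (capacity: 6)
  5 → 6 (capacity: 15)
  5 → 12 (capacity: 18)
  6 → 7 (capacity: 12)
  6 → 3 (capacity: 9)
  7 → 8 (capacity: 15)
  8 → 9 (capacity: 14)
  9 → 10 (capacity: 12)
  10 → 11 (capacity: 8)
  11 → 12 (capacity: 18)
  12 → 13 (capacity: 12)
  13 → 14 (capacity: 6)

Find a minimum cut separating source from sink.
Min cut value = 6, edges: (13,14)

Min cut value: 6
Partition: S = [0, 1, 2, 3, 4, 5, 6, 7, 8, 9, 10, 11, 12, 13], T = [14]
Cut edges: (13,14)

By max-flow min-cut theorem, max flow = min cut = 6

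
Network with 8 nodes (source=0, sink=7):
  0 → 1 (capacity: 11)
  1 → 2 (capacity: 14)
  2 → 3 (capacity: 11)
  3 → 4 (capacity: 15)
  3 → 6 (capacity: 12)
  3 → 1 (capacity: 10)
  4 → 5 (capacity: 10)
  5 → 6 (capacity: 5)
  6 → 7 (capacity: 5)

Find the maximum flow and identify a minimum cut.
Max flow = 5, Min cut edges: (6,7)

Maximum flow: 5
Minimum cut: (6,7)
Partition: S = [0, 1, 2, 3, 4, 5, 6], T = [7]

Max-flow min-cut theorem verified: both equal 5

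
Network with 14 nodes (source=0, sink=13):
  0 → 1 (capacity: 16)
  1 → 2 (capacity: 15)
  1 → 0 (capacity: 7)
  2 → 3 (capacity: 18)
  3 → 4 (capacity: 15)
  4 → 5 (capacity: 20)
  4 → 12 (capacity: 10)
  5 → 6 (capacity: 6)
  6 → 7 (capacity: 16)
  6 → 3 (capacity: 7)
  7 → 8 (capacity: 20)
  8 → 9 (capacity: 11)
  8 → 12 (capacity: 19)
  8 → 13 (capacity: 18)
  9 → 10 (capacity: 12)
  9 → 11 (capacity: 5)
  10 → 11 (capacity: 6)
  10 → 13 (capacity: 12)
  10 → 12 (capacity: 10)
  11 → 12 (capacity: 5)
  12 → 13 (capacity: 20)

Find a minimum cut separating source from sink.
Min cut value = 15, edges: (3,4)

Min cut value: 15
Partition: S = [0, 1, 2, 3], T = [4, 5, 6, 7, 8, 9, 10, 11, 12, 13]
Cut edges: (3,4)

By max-flow min-cut theorem, max flow = min cut = 15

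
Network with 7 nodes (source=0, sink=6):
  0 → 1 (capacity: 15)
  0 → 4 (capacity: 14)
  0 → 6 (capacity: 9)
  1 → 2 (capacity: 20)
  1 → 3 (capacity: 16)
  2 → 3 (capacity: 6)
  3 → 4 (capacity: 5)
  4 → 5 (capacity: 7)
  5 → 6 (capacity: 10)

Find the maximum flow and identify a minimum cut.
Max flow = 16, Min cut edges: (0,6), (4,5)

Maximum flow: 16
Minimum cut: (0,6), (4,5)
Partition: S = [0, 1, 2, 3, 4], T = [5, 6]

Max-flow min-cut theorem verified: both equal 16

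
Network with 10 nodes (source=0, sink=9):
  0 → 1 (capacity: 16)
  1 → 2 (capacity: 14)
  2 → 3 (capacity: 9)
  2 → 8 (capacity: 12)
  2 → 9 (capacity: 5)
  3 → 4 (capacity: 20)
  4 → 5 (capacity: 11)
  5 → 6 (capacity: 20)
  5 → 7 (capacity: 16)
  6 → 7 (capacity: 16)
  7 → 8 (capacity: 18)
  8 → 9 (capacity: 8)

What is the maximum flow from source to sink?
Maximum flow = 13

Max flow: 13

Flow assignment:
  0 → 1: 13/16
  1 → 2: 13/14
  2 → 8: 8/12
  2 → 9: 5/5
  8 → 9: 8/8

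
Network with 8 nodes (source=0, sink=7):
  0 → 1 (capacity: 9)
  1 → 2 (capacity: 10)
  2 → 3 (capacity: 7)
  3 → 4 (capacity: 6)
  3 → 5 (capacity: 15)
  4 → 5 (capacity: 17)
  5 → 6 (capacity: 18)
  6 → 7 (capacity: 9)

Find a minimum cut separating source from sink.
Min cut value = 7, edges: (2,3)

Min cut value: 7
Partition: S = [0, 1, 2], T = [3, 4, 5, 6, 7]
Cut edges: (2,3)

By max-flow min-cut theorem, max flow = min cut = 7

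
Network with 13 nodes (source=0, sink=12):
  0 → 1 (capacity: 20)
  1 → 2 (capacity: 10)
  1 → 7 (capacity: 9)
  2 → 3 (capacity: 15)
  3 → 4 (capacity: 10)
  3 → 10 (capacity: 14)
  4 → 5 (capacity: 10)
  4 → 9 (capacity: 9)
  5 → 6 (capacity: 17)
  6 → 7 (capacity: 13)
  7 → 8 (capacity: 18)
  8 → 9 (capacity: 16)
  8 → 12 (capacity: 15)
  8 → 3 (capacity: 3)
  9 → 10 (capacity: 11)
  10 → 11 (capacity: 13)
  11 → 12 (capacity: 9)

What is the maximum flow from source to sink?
Maximum flow = 19

Max flow: 19

Flow assignment:
  0 → 1: 19/20
  1 → 2: 10/10
  1 → 7: 9/9
  2 → 3: 10/15
  3 → 4: 1/10
  3 → 10: 9/14
  4 → 5: 1/10
  5 → 6: 1/17
  6 → 7: 1/13
  7 → 8: 10/18
  8 → 12: 10/15
  10 → 11: 9/13
  11 → 12: 9/9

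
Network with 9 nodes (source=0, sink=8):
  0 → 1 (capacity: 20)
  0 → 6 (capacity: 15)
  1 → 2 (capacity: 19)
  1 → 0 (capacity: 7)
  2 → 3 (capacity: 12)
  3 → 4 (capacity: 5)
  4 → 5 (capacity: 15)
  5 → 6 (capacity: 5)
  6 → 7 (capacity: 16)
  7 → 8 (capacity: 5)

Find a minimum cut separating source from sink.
Min cut value = 5, edges: (7,8)

Min cut value: 5
Partition: S = [0, 1, 2, 3, 4, 5, 6, 7], T = [8]
Cut edges: (7,8)

By max-flow min-cut theorem, max flow = min cut = 5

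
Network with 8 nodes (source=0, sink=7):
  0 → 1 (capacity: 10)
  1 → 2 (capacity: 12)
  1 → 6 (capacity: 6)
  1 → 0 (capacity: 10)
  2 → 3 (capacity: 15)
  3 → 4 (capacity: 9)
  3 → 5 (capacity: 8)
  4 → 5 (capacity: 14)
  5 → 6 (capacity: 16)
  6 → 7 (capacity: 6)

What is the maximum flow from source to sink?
Maximum flow = 6

Max flow: 6

Flow assignment:
  0 → 1: 6/10
  1 → 2: 4/12
  1 → 6: 2/6
  2 → 3: 4/15
  3 → 5: 4/8
  5 → 6: 4/16
  6 → 7: 6/6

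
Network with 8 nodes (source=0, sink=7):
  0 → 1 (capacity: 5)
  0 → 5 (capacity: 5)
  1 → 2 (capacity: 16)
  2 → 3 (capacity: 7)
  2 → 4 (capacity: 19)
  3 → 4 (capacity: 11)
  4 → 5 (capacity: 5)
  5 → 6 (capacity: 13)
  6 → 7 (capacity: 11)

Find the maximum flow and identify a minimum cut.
Max flow = 10, Min cut edges: (0,5), (4,5)

Maximum flow: 10
Minimum cut: (0,5), (4,5)
Partition: S = [0, 1, 2, 3, 4], T = [5, 6, 7]

Max-flow min-cut theorem verified: both equal 10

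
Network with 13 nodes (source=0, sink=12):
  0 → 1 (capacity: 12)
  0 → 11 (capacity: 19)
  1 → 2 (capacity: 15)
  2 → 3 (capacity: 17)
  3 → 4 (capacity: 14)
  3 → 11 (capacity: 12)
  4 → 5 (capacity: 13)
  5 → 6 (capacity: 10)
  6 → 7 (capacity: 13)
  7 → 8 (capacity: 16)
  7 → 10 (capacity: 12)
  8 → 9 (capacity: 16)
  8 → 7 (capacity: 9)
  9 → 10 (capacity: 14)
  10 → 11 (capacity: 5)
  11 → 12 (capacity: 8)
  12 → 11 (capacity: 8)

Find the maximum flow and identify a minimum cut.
Max flow = 8, Min cut edges: (11,12)

Maximum flow: 8
Minimum cut: (11,12)
Partition: S = [0, 1, 2, 3, 4, 5, 6, 7, 8, 9, 10, 11], T = [12]

Max-flow min-cut theorem verified: both equal 8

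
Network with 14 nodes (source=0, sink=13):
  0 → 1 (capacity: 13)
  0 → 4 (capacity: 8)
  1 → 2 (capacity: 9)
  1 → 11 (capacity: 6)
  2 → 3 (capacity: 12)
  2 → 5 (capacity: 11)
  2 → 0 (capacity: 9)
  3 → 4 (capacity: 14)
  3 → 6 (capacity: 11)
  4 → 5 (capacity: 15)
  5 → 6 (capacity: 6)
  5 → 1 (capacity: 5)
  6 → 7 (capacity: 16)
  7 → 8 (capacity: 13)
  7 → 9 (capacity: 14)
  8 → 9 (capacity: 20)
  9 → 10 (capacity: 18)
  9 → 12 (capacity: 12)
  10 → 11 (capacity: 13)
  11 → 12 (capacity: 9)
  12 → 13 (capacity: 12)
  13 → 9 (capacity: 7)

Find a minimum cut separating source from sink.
Min cut value = 12, edges: (12,13)

Min cut value: 12
Partition: S = [0, 1, 2, 3, 4, 5, 6, 7, 8, 9, 10, 11, 12], T = [13]
Cut edges: (12,13)

By max-flow min-cut theorem, max flow = min cut = 12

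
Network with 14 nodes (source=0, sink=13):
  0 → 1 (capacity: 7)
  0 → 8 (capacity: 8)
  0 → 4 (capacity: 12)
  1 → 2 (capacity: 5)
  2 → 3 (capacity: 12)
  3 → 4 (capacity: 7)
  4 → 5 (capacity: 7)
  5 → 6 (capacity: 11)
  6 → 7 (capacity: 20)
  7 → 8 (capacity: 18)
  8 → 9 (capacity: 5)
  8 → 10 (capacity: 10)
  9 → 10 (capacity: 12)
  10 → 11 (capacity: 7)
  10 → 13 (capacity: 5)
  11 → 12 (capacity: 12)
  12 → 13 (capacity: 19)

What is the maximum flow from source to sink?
Maximum flow = 12

Max flow: 12

Flow assignment:
  0 → 1: 5/7
  0 → 8: 5/8
  0 → 4: 2/12
  1 → 2: 5/5
  2 → 3: 5/12
  3 → 4: 5/7
  4 → 5: 7/7
  5 → 6: 7/11
  6 → 7: 7/20
  7 → 8: 7/18
  8 → 9: 2/5
  8 → 10: 10/10
  9 → 10: 2/12
  10 → 11: 7/7
  10 → 13: 5/5
  11 → 12: 7/12
  12 → 13: 7/19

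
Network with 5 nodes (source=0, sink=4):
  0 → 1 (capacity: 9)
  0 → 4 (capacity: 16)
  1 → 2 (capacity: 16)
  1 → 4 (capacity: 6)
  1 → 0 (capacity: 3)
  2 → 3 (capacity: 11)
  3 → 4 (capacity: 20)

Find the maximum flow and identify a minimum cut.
Max flow = 25, Min cut edges: (0,1), (0,4)

Maximum flow: 25
Minimum cut: (0,1), (0,4)
Partition: S = [0], T = [1, 2, 3, 4]

Max-flow min-cut theorem verified: both equal 25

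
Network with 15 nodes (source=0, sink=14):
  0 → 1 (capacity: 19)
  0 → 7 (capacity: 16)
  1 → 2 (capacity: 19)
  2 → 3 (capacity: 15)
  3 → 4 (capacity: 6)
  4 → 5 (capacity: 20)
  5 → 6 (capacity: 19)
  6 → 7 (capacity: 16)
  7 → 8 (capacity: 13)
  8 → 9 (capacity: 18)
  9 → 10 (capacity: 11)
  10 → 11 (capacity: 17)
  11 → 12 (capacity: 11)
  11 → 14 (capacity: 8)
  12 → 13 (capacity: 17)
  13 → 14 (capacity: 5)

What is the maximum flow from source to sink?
Maximum flow = 11

Max flow: 11

Flow assignment:
  0 → 1: 6/19
  0 → 7: 5/16
  1 → 2: 6/19
  2 → 3: 6/15
  3 → 4: 6/6
  4 → 5: 6/20
  5 → 6: 6/19
  6 → 7: 6/16
  7 → 8: 11/13
  8 → 9: 11/18
  9 → 10: 11/11
  10 → 11: 11/17
  11 → 12: 3/11
  11 → 14: 8/8
  12 → 13: 3/17
  13 → 14: 3/5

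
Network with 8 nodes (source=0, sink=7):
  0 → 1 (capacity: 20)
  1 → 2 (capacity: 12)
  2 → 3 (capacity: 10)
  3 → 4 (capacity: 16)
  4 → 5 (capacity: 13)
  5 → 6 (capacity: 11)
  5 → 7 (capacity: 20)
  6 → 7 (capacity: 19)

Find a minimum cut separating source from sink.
Min cut value = 10, edges: (2,3)

Min cut value: 10
Partition: S = [0, 1, 2], T = [3, 4, 5, 6, 7]
Cut edges: (2,3)

By max-flow min-cut theorem, max flow = min cut = 10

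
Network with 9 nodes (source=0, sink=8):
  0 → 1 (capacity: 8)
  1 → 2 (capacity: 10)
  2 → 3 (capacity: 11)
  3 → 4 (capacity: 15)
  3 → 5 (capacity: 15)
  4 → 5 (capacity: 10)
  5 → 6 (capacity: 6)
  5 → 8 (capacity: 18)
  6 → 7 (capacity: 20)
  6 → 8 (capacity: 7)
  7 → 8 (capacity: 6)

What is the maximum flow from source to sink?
Maximum flow = 8

Max flow: 8

Flow assignment:
  0 → 1: 8/8
  1 → 2: 8/10
  2 → 3: 8/11
  3 → 5: 8/15
  5 → 8: 8/18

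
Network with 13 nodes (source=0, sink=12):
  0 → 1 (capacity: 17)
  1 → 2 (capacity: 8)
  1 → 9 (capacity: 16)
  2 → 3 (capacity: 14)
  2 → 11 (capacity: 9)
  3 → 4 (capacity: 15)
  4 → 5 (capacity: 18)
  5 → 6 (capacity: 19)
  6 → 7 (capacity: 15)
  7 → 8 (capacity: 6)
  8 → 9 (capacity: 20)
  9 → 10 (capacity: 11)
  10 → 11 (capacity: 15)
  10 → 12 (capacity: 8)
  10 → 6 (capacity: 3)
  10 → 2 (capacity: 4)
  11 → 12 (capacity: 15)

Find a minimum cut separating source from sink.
Min cut value = 17, edges: (0,1)

Min cut value: 17
Partition: S = [0], T = [1, 2, 3, 4, 5, 6, 7, 8, 9, 10, 11, 12]
Cut edges: (0,1)

By max-flow min-cut theorem, max flow = min cut = 17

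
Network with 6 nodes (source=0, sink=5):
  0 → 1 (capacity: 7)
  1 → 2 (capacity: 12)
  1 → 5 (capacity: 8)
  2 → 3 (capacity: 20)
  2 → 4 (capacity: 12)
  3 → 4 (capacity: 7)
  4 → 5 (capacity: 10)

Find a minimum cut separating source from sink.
Min cut value = 7, edges: (0,1)

Min cut value: 7
Partition: S = [0], T = [1, 2, 3, 4, 5]
Cut edges: (0,1)

By max-flow min-cut theorem, max flow = min cut = 7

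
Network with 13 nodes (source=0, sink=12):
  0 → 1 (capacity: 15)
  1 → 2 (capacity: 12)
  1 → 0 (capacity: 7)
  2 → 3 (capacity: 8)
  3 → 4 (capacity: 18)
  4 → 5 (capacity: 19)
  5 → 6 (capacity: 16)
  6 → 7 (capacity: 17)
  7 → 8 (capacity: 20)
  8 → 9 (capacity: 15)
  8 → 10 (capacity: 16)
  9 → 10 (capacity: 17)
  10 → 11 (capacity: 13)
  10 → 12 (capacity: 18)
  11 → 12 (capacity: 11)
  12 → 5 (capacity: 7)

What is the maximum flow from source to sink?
Maximum flow = 8

Max flow: 8

Flow assignment:
  0 → 1: 8/15
  1 → 2: 8/12
  2 → 3: 8/8
  3 → 4: 8/18
  4 → 5: 8/19
  5 → 6: 8/16
  6 → 7: 8/17
  7 → 8: 8/20
  8 → 10: 8/16
  10 → 12: 8/18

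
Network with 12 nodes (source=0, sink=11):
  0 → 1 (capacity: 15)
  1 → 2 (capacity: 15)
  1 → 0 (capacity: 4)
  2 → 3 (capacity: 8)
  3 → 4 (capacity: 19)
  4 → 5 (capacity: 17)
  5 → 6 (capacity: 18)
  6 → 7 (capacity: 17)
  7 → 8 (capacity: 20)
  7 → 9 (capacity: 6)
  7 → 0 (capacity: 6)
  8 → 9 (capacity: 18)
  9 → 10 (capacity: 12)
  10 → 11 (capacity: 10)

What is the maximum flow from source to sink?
Maximum flow = 8

Max flow: 8

Flow assignment:
  0 → 1: 8/15
  1 → 2: 8/15
  2 → 3: 8/8
  3 → 4: 8/19
  4 → 5: 8/17
  5 → 6: 8/18
  6 → 7: 8/17
  7 → 8: 2/20
  7 → 9: 6/6
  8 → 9: 2/18
  9 → 10: 8/12
  10 → 11: 8/10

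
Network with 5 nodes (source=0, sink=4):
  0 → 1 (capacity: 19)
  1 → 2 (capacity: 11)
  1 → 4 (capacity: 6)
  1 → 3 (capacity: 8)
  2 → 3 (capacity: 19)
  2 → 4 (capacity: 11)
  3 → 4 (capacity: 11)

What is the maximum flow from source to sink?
Maximum flow = 19

Max flow: 19

Flow assignment:
  0 → 1: 19/19
  1 → 2: 11/11
  1 → 4: 6/6
  1 → 3: 2/8
  2 → 4: 11/11
  3 → 4: 2/11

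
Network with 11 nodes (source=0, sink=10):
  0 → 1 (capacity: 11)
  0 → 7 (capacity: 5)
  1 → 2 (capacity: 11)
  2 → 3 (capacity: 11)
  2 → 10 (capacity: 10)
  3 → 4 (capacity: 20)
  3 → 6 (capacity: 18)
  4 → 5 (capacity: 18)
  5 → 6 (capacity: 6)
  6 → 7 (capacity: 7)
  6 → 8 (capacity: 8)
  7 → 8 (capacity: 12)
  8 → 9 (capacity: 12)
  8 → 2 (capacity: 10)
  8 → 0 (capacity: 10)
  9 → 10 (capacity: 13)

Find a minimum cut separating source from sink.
Min cut value = 16, edges: (0,7), (1,2)

Min cut value: 16
Partition: S = [0, 1], T = [2, 3, 4, 5, 6, 7, 8, 9, 10]
Cut edges: (0,7), (1,2)

By max-flow min-cut theorem, max flow = min cut = 16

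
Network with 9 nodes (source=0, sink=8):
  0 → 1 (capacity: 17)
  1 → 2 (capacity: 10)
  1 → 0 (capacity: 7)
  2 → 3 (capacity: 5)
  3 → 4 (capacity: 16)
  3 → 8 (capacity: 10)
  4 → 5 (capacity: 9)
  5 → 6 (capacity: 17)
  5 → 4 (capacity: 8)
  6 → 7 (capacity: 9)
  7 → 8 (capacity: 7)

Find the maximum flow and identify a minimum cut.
Max flow = 5, Min cut edges: (2,3)

Maximum flow: 5
Minimum cut: (2,3)
Partition: S = [0, 1, 2], T = [3, 4, 5, 6, 7, 8]

Max-flow min-cut theorem verified: both equal 5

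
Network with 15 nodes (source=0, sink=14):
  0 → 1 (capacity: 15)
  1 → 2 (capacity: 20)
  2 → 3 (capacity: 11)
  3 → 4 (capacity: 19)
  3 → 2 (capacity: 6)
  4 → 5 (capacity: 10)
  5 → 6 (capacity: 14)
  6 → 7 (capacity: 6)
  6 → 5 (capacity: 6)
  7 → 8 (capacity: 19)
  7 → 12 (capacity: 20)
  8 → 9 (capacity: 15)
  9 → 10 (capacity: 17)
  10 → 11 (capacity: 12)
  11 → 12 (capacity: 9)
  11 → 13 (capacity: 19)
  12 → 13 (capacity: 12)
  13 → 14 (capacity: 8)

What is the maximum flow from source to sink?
Maximum flow = 6

Max flow: 6

Flow assignment:
  0 → 1: 6/15
  1 → 2: 6/20
  2 → 3: 6/11
  3 → 4: 6/19
  4 → 5: 6/10
  5 → 6: 6/14
  6 → 7: 6/6
  7 → 12: 6/20
  12 → 13: 6/12
  13 → 14: 6/8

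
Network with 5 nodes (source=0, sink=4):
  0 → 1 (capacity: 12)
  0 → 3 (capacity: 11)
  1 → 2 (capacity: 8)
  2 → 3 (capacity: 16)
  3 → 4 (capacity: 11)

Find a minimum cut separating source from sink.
Min cut value = 11, edges: (3,4)

Min cut value: 11
Partition: S = [0, 1, 2, 3], T = [4]
Cut edges: (3,4)

By max-flow min-cut theorem, max flow = min cut = 11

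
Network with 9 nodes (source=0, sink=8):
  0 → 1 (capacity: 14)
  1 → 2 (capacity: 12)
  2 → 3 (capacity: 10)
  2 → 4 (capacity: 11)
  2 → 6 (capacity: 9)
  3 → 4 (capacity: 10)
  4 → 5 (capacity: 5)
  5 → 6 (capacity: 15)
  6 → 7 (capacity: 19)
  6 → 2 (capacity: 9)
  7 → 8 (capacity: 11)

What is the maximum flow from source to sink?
Maximum flow = 11

Max flow: 11

Flow assignment:
  0 → 1: 11/14
  1 → 2: 11/12
  2 → 4: 3/11
  2 → 6: 8/9
  4 → 5: 3/5
  5 → 6: 3/15
  6 → 7: 11/19
  7 → 8: 11/11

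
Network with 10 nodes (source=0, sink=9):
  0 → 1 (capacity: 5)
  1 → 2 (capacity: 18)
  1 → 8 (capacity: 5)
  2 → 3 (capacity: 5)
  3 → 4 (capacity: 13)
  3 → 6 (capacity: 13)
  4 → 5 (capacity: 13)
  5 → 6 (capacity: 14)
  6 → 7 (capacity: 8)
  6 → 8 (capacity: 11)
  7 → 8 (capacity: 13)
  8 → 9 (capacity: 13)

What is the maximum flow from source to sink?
Maximum flow = 5

Max flow: 5

Flow assignment:
  0 → 1: 5/5
  1 → 8: 5/5
  8 → 9: 5/13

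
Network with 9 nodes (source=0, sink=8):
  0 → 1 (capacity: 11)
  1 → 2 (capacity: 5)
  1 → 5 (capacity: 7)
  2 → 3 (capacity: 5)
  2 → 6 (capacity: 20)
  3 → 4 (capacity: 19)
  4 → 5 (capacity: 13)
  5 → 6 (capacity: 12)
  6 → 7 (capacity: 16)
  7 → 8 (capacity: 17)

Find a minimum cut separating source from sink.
Min cut value = 11, edges: (0,1)

Min cut value: 11
Partition: S = [0], T = [1, 2, 3, 4, 5, 6, 7, 8]
Cut edges: (0,1)

By max-flow min-cut theorem, max flow = min cut = 11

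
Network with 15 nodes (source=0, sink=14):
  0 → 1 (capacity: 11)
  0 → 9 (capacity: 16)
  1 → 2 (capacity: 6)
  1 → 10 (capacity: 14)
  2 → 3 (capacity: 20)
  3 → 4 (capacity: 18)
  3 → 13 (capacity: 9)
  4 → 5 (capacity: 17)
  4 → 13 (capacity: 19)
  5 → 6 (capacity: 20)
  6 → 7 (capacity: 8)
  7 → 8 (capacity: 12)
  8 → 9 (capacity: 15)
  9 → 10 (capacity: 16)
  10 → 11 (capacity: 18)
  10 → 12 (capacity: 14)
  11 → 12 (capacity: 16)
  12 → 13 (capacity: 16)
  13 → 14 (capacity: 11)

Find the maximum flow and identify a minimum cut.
Max flow = 11, Min cut edges: (13,14)

Maximum flow: 11
Minimum cut: (13,14)
Partition: S = [0, 1, 2, 3, 4, 5, 6, 7, 8, 9, 10, 11, 12, 13], T = [14]

Max-flow min-cut theorem verified: both equal 11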